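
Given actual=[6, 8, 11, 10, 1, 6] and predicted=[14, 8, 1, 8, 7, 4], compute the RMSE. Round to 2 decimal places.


MSE = 34.6667. RMSE = sqrt(34.6667) = 5.89.

5.89


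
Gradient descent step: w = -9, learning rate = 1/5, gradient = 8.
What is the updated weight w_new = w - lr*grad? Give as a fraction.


w_new = -9 - 1/5 * 8 = -9 - 8/5 = -53/5.

-53/5


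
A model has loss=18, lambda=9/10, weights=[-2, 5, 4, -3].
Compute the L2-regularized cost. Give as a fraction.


L2 sq norm = sum(w^2) = 54. J = 18 + 9/10 * 54 = 333/5.

333/5


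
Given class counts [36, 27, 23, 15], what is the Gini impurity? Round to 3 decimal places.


Total = 101. Proportions: 36/101, 27/101, 23/101, 15/101. sum(p_i^2) = 0.2724. Gini = 1 - 0.2724 = 0.7276, which rounds to 0.728.

0.728


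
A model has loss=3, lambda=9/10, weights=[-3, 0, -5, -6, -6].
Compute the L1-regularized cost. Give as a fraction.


L1 norm = sum(|w|) = 20. J = 3 + 9/10 * 20 = 21.

21


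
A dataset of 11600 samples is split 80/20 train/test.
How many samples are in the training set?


Test set = 11600 * 20% = 2320. Training set = 11600 - 2320 = 9280.

9280


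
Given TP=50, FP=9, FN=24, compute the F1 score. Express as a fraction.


Precision = 50/59 = 50/59. Recall = 50/74 = 25/37. F1 = 2*P*R/(P+R) = 100/133.

100/133


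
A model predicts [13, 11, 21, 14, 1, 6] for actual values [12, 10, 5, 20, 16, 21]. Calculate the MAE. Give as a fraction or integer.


MAE = (1/6) * (|12-13|=1 + |10-11|=1 + |5-21|=16 + |20-14|=6 + |16-1|=15 + |21-6|=15). Sum = 54. MAE = 9.

9


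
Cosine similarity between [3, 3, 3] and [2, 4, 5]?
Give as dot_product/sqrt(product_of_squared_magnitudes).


dot = 33. |a|^2 = 27, |b|^2 = 45. cos = 33/sqrt(1215).

33/sqrt(1215)


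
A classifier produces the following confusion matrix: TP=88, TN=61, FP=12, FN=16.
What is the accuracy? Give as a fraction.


Accuracy = (TP + TN) / (TP + TN + FP + FN) = (88 + 61) / 177 = 149/177.

149/177


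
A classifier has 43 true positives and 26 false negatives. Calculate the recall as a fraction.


Recall = TP / (TP + FN) = 43 / 69 = 43/69.

43/69


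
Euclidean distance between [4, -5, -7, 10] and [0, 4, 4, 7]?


d = sqrt(sum of squared differences). (4-0)^2=16, (-5-4)^2=81, (-7-4)^2=121, (10-7)^2=9. Sum = 227.

sqrt(227)


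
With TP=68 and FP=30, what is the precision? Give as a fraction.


Precision = TP / (TP + FP) = 68 / 98 = 34/49.

34/49


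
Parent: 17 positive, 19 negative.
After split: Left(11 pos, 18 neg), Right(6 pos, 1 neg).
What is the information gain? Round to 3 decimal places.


H(parent) = 0.9978. H(left) = 0.9576, H(right) = 0.5917. Weighted = (29/36)*0.9576 + (7/36)*0.5917 = 0.8865. IG = 0.9978 - 0.8865 = 0.1113, which rounds to 0.111.

0.111


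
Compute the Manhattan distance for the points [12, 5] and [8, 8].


d = sum of absolute differences: |12-8|=4 + |5-8|=3 = 7.

7


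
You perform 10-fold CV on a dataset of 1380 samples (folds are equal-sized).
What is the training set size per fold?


Each validation fold has 1380/10 = 138 samples. Training set = 1380 - 138 = 1242.

1242


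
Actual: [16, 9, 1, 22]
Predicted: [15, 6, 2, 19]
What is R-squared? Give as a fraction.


Mean(y) = 12. SS_res = 20. SS_tot = 246. R^2 = 1 - 20/(246) = 113/123.

113/123


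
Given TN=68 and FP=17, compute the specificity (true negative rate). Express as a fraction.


Specificity = TN / (TN + FP) = 68 / 85 = 4/5.

4/5


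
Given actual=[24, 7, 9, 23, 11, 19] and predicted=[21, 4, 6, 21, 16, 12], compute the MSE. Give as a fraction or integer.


MSE = (1/6) * ((24-21)^2=9 + (7-4)^2=9 + (9-6)^2=9 + (23-21)^2=4 + (11-16)^2=25 + (19-12)^2=49). Sum = 105. MSE = 35/2.

35/2


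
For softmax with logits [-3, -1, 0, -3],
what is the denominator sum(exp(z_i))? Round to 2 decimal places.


Denom = e^-3=0.0498 + e^-1=0.3679 + e^0=1.0000 + e^-3=0.0498. Sum = 1.4675, which rounds to 1.47.

1.47


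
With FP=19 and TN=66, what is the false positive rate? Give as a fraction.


FPR = FP / (FP + TN) = 19 / 85 = 19/85.

19/85


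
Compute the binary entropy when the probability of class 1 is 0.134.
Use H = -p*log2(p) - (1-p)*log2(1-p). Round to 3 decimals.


H = -0.134*log2(0.134) - 0.866*log2(0.866) = 0.568.

0.568


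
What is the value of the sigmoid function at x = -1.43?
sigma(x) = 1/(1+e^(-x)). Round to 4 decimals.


sigma(-1.43) = 1/(1+e^(1.43)) = 1/(1+4.178699) = 1/5.178699 = 0.1931.

0.1931


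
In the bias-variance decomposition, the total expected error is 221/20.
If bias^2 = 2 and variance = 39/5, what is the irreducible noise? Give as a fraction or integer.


Total error = bias^2 + variance + irreducible noise. So irreducible noise = 221/20 - 2 - 39/5 = 5/4.

5/4


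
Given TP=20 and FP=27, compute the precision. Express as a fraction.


Precision = TP / (TP + FP) = 20 / 47 = 20/47.

20/47


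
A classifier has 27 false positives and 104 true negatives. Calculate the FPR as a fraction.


FPR = FP / (FP + TN) = 27 / 131 = 27/131.

27/131


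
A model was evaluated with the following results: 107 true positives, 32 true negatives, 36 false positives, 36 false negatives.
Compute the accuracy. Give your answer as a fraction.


Accuracy = (TP + TN) / (TP + TN + FP + FN) = (107 + 32) / 211 = 139/211.

139/211


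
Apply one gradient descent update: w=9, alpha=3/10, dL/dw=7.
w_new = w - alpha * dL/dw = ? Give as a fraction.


w_new = 9 - 3/10 * 7 = 9 - 21/10 = 69/10.

69/10


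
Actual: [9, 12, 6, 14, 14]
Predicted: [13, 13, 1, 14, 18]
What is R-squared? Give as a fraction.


Mean(y) = 11. SS_res = 58. SS_tot = 48. R^2 = 1 - 58/(48) = -5/24.

-5/24


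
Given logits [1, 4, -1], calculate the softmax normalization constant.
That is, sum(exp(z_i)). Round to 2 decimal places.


Denom = e^1=2.7183 + e^4=54.5982 + e^-1=0.3679. Sum = 57.6844, which rounds to 57.68.

57.68


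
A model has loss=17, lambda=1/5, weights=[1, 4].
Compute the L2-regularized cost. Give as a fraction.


L2 sq norm = sum(w^2) = 17. J = 17 + 1/5 * 17 = 102/5.

102/5


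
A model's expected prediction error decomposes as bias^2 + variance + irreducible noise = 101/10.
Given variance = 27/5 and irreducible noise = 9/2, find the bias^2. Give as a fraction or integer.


Total error = bias^2 + variance + irreducible noise. So bias^2 = 101/10 - 27/5 - 9/2 = 1/5.

1/5


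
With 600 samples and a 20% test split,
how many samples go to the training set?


Test set = 600 * 20% = 120. Training set = 600 - 120 = 480.

480


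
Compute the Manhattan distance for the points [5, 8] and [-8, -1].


d = sum of absolute differences: |5--8|=13 + |8--1|=9 = 22.

22


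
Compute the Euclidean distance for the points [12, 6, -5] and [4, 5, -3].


d = sqrt(sum of squared differences). (12-4)^2=64, (6-5)^2=1, (-5--3)^2=4. Sum = 69.

sqrt(69)


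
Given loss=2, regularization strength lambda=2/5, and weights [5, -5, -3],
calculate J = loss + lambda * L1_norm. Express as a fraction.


L1 norm = sum(|w|) = 13. J = 2 + 2/5 * 13 = 36/5.

36/5


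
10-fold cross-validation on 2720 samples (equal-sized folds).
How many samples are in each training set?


Each validation fold has 2720/10 = 272 samples. Training set = 2720 - 272 = 2448.

2448


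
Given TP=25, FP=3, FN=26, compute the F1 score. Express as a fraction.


Precision = 25/28 = 25/28. Recall = 25/51 = 25/51. F1 = 2*P*R/(P+R) = 50/79.

50/79


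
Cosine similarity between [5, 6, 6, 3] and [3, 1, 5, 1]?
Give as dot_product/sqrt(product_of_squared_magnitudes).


dot = 54. |a|^2 = 106, |b|^2 = 36. cos = 54/sqrt(3816).

54/sqrt(3816)


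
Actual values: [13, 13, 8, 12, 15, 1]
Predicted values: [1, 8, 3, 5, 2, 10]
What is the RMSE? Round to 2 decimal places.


MSE = 82.1667. RMSE = sqrt(82.1667) = 9.06.

9.06


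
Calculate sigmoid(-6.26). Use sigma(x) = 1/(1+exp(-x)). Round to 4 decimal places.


sigma(-6.26) = 1/(1+e^(6.26)) = 1/(1+523.218940) = 1/524.218940 = 0.0019.

0.0019


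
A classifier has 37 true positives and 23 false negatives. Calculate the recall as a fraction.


Recall = TP / (TP + FN) = 37 / 60 = 37/60.

37/60


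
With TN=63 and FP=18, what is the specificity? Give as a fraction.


Specificity = TN / (TN + FP) = 63 / 81 = 7/9.

7/9


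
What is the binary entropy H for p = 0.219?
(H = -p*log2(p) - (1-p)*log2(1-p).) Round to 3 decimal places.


H = -0.219*log2(0.219) - 0.781*log2(0.781) = 0.758.

0.758


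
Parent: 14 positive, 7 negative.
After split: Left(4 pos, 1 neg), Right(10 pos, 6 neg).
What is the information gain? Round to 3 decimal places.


H(parent) = 0.9183. H(left) = 0.7219, H(right) = 0.9544. Weighted = (5/21)*0.7219 + (16/21)*0.9544 = 0.8990. IG = 0.9183 - 0.8990 = 0.0193, which rounds to 0.019.

0.019


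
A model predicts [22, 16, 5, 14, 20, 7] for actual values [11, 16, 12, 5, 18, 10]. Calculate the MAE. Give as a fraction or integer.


MAE = (1/6) * (|11-22|=11 + |16-16|=0 + |12-5|=7 + |5-14|=9 + |18-20|=2 + |10-7|=3). Sum = 32. MAE = 16/3.

16/3


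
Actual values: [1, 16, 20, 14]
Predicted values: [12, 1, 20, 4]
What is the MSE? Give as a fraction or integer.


MSE = (1/4) * ((1-12)^2=121 + (16-1)^2=225 + (20-20)^2=0 + (14-4)^2=100). Sum = 446. MSE = 223/2.

223/2


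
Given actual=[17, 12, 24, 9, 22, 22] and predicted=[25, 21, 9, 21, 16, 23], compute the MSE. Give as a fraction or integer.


MSE = (1/6) * ((17-25)^2=64 + (12-21)^2=81 + (24-9)^2=225 + (9-21)^2=144 + (22-16)^2=36 + (22-23)^2=1). Sum = 551. MSE = 551/6.

551/6


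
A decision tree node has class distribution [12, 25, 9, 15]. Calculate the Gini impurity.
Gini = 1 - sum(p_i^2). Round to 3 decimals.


Total = 61. Proportions: 12/61, 25/61, 9/61, 15/61. sum(p_i^2) = 0.2889. Gini = 1 - 0.2889 = 0.7111, which rounds to 0.711.

0.711


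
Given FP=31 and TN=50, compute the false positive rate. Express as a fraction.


FPR = FP / (FP + TN) = 31 / 81 = 31/81.

31/81


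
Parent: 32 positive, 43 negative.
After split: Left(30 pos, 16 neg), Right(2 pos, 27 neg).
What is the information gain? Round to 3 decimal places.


H(parent) = 0.9844. H(left) = 0.9321, H(right) = 0.3621. Weighted = (46/75)*0.9321 + (29/75)*0.3621 = 0.7117. IG = 0.9844 - 0.7117 = 0.2727, which rounds to 0.273.

0.273


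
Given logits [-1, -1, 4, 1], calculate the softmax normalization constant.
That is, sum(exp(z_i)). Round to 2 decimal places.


Denom = e^-1=0.3679 + e^-1=0.3679 + e^4=54.5982 + e^1=2.7183. Sum = 58.0523, which rounds to 58.05.

58.05


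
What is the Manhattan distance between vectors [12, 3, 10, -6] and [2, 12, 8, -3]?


d = sum of absolute differences: |12-2|=10 + |3-12|=9 + |10-8|=2 + |-6--3|=3 = 24.

24


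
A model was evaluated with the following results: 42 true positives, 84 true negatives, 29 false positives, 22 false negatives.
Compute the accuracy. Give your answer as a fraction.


Accuracy = (TP + TN) / (TP + TN + FP + FN) = (42 + 84) / 177 = 42/59.

42/59


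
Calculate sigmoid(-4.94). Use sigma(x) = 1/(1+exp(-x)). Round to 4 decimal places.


sigma(-4.94) = 1/(1+e^(4.94)) = 1/(1+139.770250) = 1/140.770250 = 0.0071.

0.0071


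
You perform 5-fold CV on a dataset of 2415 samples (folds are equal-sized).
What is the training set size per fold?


Each validation fold has 2415/5 = 483 samples. Training set = 2415 - 483 = 1932.

1932


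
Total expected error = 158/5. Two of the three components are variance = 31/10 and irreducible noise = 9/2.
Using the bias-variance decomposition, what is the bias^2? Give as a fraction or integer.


Total error = bias^2 + variance + irreducible noise. So bias^2 = 158/5 - 31/10 - 9/2 = 24.

24


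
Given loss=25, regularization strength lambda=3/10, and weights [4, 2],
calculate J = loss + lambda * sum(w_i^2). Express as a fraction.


L2 sq norm = sum(w^2) = 20. J = 25 + 3/10 * 20 = 31.

31


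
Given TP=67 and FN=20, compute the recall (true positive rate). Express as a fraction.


Recall = TP / (TP + FN) = 67 / 87 = 67/87.

67/87


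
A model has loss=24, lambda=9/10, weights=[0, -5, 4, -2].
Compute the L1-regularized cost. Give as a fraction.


L1 norm = sum(|w|) = 11. J = 24 + 9/10 * 11 = 339/10.

339/10


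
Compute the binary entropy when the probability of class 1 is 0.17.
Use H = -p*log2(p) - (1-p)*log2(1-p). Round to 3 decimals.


H = -0.17*log2(0.17) - 0.83*log2(0.83) = 0.658.

0.658


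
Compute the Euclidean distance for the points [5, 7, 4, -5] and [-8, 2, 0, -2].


d = sqrt(sum of squared differences). (5--8)^2=169, (7-2)^2=25, (4-0)^2=16, (-5--2)^2=9. Sum = 219.

sqrt(219)


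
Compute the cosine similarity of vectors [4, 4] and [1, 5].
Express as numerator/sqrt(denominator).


dot = 24. |a|^2 = 32, |b|^2 = 26. cos = 24/sqrt(832).

24/sqrt(832)


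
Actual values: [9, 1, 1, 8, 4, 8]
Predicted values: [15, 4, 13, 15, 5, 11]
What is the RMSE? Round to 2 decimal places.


MSE = 41.3333. RMSE = sqrt(41.3333) = 6.43.

6.43


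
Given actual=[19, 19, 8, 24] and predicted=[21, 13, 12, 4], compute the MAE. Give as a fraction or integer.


MAE = (1/4) * (|19-21|=2 + |19-13|=6 + |8-12|=4 + |24-4|=20). Sum = 32. MAE = 8.

8


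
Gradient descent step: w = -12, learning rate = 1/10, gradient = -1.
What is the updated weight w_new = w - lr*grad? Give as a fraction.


w_new = -12 - 1/10 * -1 = -12 - -1/10 = -119/10.

-119/10


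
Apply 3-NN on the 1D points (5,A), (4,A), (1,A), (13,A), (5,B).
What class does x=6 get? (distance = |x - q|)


Distances: |5-6|=1, |4-6|=2, |1-6|=5, |13-6|=7, |5-6|=1. 3 nearest: (5,A), (5,B), (4,A). Counts: {'A': 2, 'B': 1}. Majority class: A.

A


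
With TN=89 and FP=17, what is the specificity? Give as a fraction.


Specificity = TN / (TN + FP) = 89 / 106 = 89/106.

89/106


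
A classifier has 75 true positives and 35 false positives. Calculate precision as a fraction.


Precision = TP / (TP + FP) = 75 / 110 = 15/22.

15/22


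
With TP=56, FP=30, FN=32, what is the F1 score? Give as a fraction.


Precision = 56/86 = 28/43. Recall = 56/88 = 7/11. F1 = 2*P*R/(P+R) = 56/87.

56/87


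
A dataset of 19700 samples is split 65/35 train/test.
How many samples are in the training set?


Test set = 19700 * 35% = 6895. Training set = 19700 - 6895 = 12805.

12805


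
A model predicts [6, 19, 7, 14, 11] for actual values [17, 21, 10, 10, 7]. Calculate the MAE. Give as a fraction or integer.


MAE = (1/5) * (|17-6|=11 + |21-19|=2 + |10-7|=3 + |10-14|=4 + |7-11|=4). Sum = 24. MAE = 24/5.

24/5


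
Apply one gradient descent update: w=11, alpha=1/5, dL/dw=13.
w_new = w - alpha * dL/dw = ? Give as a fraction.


w_new = 11 - 1/5 * 13 = 11 - 13/5 = 42/5.

42/5


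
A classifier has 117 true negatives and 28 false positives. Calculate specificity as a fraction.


Specificity = TN / (TN + FP) = 117 / 145 = 117/145.

117/145


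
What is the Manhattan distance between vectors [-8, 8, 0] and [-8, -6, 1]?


d = sum of absolute differences: |-8--8|=0 + |8--6|=14 + |0-1|=1 = 15.

15


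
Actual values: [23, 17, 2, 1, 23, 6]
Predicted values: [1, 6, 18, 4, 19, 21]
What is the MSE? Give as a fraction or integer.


MSE = (1/6) * ((23-1)^2=484 + (17-6)^2=121 + (2-18)^2=256 + (1-4)^2=9 + (23-19)^2=16 + (6-21)^2=225). Sum = 1111. MSE = 1111/6.

1111/6


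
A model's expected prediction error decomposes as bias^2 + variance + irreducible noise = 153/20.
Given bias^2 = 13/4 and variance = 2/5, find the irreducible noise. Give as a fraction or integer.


Total error = bias^2 + variance + irreducible noise. So irreducible noise = 153/20 - 13/4 - 2/5 = 4.

4


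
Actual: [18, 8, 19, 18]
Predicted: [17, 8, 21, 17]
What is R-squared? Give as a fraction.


Mean(y) = 63/4. SS_res = 6. SS_tot = 323/4. R^2 = 1 - 6/(323/4) = 299/323.

299/323


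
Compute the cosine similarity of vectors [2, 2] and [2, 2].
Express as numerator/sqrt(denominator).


dot = 8. |a|^2 = 8, |b|^2 = 8. cos = 8/sqrt(64).

8/sqrt(64)


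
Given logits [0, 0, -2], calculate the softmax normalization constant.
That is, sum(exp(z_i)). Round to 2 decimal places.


Denom = e^0=1.0000 + e^0=1.0000 + e^-2=0.1353. Sum = 2.1353, which rounds to 2.14.

2.14


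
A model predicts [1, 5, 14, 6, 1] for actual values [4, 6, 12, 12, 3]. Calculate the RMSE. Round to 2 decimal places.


MSE = 10.8000. RMSE = sqrt(10.8000) = 3.29.

3.29


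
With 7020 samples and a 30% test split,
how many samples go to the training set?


Test set = 7020 * 30% = 2106. Training set = 7020 - 2106 = 4914.

4914


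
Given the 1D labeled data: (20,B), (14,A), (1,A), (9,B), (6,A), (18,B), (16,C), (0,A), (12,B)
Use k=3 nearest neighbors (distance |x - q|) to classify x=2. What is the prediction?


Distances: |20-2|=18, |14-2|=12, |1-2|=1, |9-2|=7, |6-2|=4, |18-2|=16, |16-2|=14, |0-2|=2, |12-2|=10. 3 nearest: (1,A), (0,A), (6,A). Counts: {'A': 3}. Majority class: A.

A


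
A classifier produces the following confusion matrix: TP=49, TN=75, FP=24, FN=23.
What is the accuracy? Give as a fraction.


Accuracy = (TP + TN) / (TP + TN + FP + FN) = (49 + 75) / 171 = 124/171.

124/171


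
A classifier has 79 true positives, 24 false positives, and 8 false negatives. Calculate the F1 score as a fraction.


Precision = 79/103 = 79/103. Recall = 79/87 = 79/87. F1 = 2*P*R/(P+R) = 79/95.

79/95


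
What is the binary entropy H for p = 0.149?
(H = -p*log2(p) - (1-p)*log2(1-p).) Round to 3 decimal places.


H = -0.149*log2(0.149) - 0.851*log2(0.851) = 0.607.

0.607


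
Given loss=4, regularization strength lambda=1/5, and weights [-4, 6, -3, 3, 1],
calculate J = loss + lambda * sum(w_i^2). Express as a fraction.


L2 sq norm = sum(w^2) = 71. J = 4 + 1/5 * 71 = 91/5.

91/5


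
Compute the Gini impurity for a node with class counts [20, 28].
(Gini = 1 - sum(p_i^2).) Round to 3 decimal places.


Total = 48. Proportions: 20/48, 28/48. sum(p_i^2) = 0.5139. Gini = 1 - 0.5139 = 0.4861, which rounds to 0.486.

0.486


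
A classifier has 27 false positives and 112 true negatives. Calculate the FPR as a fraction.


FPR = FP / (FP + TN) = 27 / 139 = 27/139.

27/139


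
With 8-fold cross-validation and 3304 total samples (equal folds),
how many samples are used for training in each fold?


Each validation fold has 3304/8 = 413 samples. Training set = 3304 - 413 = 2891.

2891


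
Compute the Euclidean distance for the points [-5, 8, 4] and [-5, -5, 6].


d = sqrt(sum of squared differences). (-5--5)^2=0, (8--5)^2=169, (4-6)^2=4. Sum = 173.

sqrt(173)


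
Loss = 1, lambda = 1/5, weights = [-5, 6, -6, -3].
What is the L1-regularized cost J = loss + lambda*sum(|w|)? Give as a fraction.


L1 norm = sum(|w|) = 20. J = 1 + 1/5 * 20 = 5.

5


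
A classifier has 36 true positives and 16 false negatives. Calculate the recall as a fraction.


Recall = TP / (TP + FN) = 36 / 52 = 9/13.

9/13


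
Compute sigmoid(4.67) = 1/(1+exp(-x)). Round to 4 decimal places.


sigma(4.67) = 1/(1+e^(-4.67)) = 1/(1+0.009372) = 1/1.009372 = 0.9907.

0.9907


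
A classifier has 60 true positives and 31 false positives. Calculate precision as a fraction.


Precision = TP / (TP + FP) = 60 / 91 = 60/91.

60/91


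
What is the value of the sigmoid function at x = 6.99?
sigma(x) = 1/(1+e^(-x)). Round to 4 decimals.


sigma(6.99) = 1/(1+e^(-6.99)) = 1/(1+0.000921) = 1/1.000921 = 0.9991.

0.9991


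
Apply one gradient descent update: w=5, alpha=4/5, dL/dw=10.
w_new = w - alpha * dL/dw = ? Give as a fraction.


w_new = 5 - 4/5 * 10 = 5 - 8 = -3.

-3


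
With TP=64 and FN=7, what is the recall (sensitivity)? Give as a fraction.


Recall = TP / (TP + FN) = 64 / 71 = 64/71.

64/71


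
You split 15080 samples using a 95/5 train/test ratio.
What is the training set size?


Test set = 15080 * 5% = 754. Training set = 15080 - 754 = 14326.

14326


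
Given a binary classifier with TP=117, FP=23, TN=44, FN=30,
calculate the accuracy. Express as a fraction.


Accuracy = (TP + TN) / (TP + TN + FP + FN) = (117 + 44) / 214 = 161/214.

161/214


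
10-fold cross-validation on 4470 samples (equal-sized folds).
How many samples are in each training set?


Each validation fold has 4470/10 = 447 samples. Training set = 4470 - 447 = 4023.

4023


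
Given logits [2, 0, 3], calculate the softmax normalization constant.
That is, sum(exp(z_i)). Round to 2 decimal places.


Denom = e^2=7.3891 + e^0=1.0000 + e^3=20.0855. Sum = 28.4746, which rounds to 28.47.

28.47


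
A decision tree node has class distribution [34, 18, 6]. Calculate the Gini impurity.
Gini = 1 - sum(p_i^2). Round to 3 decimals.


Total = 58. Proportions: 34/58, 18/58, 6/58. sum(p_i^2) = 0.4507. Gini = 1 - 0.4507 = 0.5493, which rounds to 0.549.

0.549


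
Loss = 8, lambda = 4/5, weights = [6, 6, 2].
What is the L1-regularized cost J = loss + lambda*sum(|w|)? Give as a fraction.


L1 norm = sum(|w|) = 14. J = 8 + 4/5 * 14 = 96/5.

96/5


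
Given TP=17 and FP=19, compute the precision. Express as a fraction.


Precision = TP / (TP + FP) = 17 / 36 = 17/36.

17/36


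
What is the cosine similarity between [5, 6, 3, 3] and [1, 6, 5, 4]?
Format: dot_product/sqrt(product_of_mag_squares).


dot = 68. |a|^2 = 79, |b|^2 = 78. cos = 68/sqrt(6162).

68/sqrt(6162)


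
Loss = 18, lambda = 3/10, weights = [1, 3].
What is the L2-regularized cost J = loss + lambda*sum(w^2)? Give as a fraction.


L2 sq norm = sum(w^2) = 10. J = 18 + 3/10 * 10 = 21.

21


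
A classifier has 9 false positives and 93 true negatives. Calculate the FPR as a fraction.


FPR = FP / (FP + TN) = 9 / 102 = 3/34.

3/34


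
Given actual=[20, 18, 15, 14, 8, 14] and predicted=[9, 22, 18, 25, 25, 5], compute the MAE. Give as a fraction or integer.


MAE = (1/6) * (|20-9|=11 + |18-22|=4 + |15-18|=3 + |14-25|=11 + |8-25|=17 + |14-5|=9). Sum = 55. MAE = 55/6.

55/6


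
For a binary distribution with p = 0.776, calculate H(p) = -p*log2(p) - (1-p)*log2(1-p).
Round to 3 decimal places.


H = -0.776*log2(0.776) - 0.224*log2(0.224) = 0.767.

0.767


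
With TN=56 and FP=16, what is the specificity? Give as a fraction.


Specificity = TN / (TN + FP) = 56 / 72 = 7/9.

7/9


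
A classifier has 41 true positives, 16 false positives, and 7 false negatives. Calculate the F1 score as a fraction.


Precision = 41/57 = 41/57. Recall = 41/48 = 41/48. F1 = 2*P*R/(P+R) = 82/105.

82/105


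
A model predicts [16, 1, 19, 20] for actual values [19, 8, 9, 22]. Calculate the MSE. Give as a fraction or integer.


MSE = (1/4) * ((19-16)^2=9 + (8-1)^2=49 + (9-19)^2=100 + (22-20)^2=4). Sum = 162. MSE = 81/2.

81/2


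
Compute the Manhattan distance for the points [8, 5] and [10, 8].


d = sum of absolute differences: |8-10|=2 + |5-8|=3 = 5.

5


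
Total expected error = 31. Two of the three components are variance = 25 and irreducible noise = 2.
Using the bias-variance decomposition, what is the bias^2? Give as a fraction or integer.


Total error = bias^2 + variance + irreducible noise. So bias^2 = 31 - 25 - 2 = 4.

4


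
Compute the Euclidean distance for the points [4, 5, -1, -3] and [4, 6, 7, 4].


d = sqrt(sum of squared differences). (4-4)^2=0, (5-6)^2=1, (-1-7)^2=64, (-3-4)^2=49. Sum = 114.

sqrt(114)


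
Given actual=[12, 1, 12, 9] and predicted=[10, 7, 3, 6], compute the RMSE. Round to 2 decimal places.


MSE = 32.5000. RMSE = sqrt(32.5000) = 5.70.

5.70


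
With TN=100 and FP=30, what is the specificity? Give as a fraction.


Specificity = TN / (TN + FP) = 100 / 130 = 10/13.

10/13


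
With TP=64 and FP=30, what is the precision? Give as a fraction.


Precision = TP / (TP + FP) = 64 / 94 = 32/47.

32/47


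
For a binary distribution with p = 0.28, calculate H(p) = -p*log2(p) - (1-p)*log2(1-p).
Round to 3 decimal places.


H = -0.28*log2(0.28) - 0.72*log2(0.72) = 0.855.

0.855


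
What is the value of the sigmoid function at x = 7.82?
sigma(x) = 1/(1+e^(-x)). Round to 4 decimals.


sigma(7.82) = 1/(1+e^(-7.82)) = 1/(1+0.000402) = 1/1.000402 = 0.9996.

0.9996


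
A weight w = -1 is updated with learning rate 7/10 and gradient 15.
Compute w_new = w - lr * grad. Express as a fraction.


w_new = -1 - 7/10 * 15 = -1 - 21/2 = -23/2.

-23/2


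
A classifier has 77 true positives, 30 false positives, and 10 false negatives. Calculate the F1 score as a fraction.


Precision = 77/107 = 77/107. Recall = 77/87 = 77/87. F1 = 2*P*R/(P+R) = 77/97.

77/97


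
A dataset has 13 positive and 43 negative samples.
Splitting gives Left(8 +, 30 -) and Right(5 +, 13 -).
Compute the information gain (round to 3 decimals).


H(parent) = 0.7817. H(left) = 0.7425, H(right) = 0.8524. Weighted = (38/56)*0.7425 + (18/56)*0.8524 = 0.7778. IG = 0.7817 - 0.7778 = 0.0039, which rounds to 0.004.

0.004


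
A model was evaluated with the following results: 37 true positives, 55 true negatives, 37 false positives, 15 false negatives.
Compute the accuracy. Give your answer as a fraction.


Accuracy = (TP + TN) / (TP + TN + FP + FN) = (37 + 55) / 144 = 23/36.

23/36


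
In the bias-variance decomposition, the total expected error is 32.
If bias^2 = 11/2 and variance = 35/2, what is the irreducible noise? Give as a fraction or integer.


Total error = bias^2 + variance + irreducible noise. So irreducible noise = 32 - 11/2 - 35/2 = 9.

9


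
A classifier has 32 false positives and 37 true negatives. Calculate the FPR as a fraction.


FPR = FP / (FP + TN) = 32 / 69 = 32/69.

32/69


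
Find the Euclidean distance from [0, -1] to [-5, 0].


d = sqrt(sum of squared differences). (0--5)^2=25, (-1-0)^2=1. Sum = 26.

sqrt(26)


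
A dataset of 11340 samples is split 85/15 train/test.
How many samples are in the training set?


Test set = 11340 * 15% = 1701. Training set = 11340 - 1701 = 9639.

9639


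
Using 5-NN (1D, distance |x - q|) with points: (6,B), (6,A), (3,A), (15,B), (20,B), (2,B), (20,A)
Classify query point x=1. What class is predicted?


Distances: |6-1|=5, |6-1|=5, |3-1|=2, |15-1|=14, |20-1|=19, |2-1|=1, |20-1|=19. 5 nearest: (2,B), (3,A), (6,A), (6,B), (15,B). Counts: {'B': 3, 'A': 2}. Majority class: B.

B


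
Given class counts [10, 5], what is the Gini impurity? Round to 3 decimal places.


Total = 15. Proportions: 10/15, 5/15. sum(p_i^2) = 0.5556. Gini = 1 - 0.5556 = 0.4444, which rounds to 0.444.

0.444


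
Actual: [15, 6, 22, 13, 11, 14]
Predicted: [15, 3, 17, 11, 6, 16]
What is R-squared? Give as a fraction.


Mean(y) = 27/2. SS_res = 67. SS_tot = 275/2. R^2 = 1 - 67/(275/2) = 141/275.

141/275


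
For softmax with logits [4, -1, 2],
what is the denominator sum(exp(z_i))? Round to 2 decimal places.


Denom = e^4=54.5982 + e^-1=0.3679 + e^2=7.3891. Sum = 62.3552, which rounds to 62.36.

62.36


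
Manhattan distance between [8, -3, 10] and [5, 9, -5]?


d = sum of absolute differences: |8-5|=3 + |-3-9|=12 + |10--5|=15 = 30.

30


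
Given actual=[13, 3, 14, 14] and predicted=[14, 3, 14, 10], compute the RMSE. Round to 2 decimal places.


MSE = 4.2500. RMSE = sqrt(4.2500) = 2.06.

2.06


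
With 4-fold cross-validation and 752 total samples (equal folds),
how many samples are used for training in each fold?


Each validation fold has 752/4 = 188 samples. Training set = 752 - 188 = 564.

564


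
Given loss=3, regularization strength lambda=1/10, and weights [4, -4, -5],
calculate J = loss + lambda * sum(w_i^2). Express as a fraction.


L2 sq norm = sum(w^2) = 57. J = 3 + 1/10 * 57 = 87/10.

87/10


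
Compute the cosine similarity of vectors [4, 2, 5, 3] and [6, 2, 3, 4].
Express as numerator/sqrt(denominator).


dot = 55. |a|^2 = 54, |b|^2 = 65. cos = 55/sqrt(3510).

55/sqrt(3510)


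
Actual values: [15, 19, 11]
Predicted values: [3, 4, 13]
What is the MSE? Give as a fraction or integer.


MSE = (1/3) * ((15-3)^2=144 + (19-4)^2=225 + (11-13)^2=4). Sum = 373. MSE = 373/3.

373/3


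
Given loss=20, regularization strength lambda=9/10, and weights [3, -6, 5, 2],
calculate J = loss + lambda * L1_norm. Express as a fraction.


L1 norm = sum(|w|) = 16. J = 20 + 9/10 * 16 = 172/5.

172/5


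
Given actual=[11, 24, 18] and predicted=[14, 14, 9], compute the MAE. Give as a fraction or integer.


MAE = (1/3) * (|11-14|=3 + |24-14|=10 + |18-9|=9). Sum = 22. MAE = 22/3.

22/3


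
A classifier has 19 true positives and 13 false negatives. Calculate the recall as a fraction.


Recall = TP / (TP + FN) = 19 / 32 = 19/32.

19/32


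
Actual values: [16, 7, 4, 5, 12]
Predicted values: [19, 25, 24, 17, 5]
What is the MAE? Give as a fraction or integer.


MAE = (1/5) * (|16-19|=3 + |7-25|=18 + |4-24|=20 + |5-17|=12 + |12-5|=7). Sum = 60. MAE = 12.

12


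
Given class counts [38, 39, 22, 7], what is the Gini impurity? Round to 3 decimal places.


Total = 106. Proportions: 38/106, 39/106, 22/106, 7/106. sum(p_i^2) = 0.3113. Gini = 1 - 0.3113 = 0.6887, which rounds to 0.689.

0.689


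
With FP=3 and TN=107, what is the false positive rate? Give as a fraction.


FPR = FP / (FP + TN) = 3 / 110 = 3/110.

3/110


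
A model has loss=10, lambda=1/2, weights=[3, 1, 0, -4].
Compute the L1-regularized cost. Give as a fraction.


L1 norm = sum(|w|) = 8. J = 10 + 1/2 * 8 = 14.

14


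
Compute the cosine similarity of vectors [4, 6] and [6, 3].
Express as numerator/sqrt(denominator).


dot = 42. |a|^2 = 52, |b|^2 = 45. cos = 42/sqrt(2340).

42/sqrt(2340)


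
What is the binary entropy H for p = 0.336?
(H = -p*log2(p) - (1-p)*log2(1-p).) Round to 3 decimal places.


H = -0.336*log2(0.336) - 0.664*log2(0.664) = 0.921.

0.921


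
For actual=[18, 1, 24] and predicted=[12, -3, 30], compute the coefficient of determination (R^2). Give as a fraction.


Mean(y) = 43/3. SS_res = 88. SS_tot = 854/3. R^2 = 1 - 88/(854/3) = 295/427.

295/427


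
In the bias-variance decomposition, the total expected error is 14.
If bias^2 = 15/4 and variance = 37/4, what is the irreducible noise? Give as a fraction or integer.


Total error = bias^2 + variance + irreducible noise. So irreducible noise = 14 - 15/4 - 37/4 = 1.

1


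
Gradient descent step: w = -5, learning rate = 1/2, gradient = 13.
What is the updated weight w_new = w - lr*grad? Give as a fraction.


w_new = -5 - 1/2 * 13 = -5 - 13/2 = -23/2.

-23/2


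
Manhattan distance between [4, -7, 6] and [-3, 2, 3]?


d = sum of absolute differences: |4--3|=7 + |-7-2|=9 + |6-3|=3 = 19.

19


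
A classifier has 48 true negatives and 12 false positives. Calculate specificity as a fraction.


Specificity = TN / (TN + FP) = 48 / 60 = 4/5.

4/5


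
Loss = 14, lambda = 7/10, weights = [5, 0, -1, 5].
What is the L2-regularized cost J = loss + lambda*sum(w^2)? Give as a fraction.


L2 sq norm = sum(w^2) = 51. J = 14 + 7/10 * 51 = 497/10.

497/10


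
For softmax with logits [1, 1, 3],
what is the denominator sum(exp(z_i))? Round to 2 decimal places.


Denom = e^1=2.7183 + e^1=2.7183 + e^3=20.0855. Sum = 25.5221, which rounds to 25.52.

25.52


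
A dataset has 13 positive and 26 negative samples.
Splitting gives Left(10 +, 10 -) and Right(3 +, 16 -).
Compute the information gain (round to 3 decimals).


H(parent) = 0.9183. H(left) = 1.0000, H(right) = 0.6292. Weighted = (20/39)*1.0000 + (19/39)*0.6292 = 0.8194. IG = 0.9183 - 0.8194 = 0.0989, which rounds to 0.099.

0.099


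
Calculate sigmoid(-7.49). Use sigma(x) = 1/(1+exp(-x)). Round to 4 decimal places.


sigma(-7.49) = 1/(1+e^(7.49)) = 1/(1+1790.052092) = 1/1791.052092 = 0.0006.

0.0006


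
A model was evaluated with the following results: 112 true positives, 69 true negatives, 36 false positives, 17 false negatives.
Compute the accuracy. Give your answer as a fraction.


Accuracy = (TP + TN) / (TP + TN + FP + FN) = (112 + 69) / 234 = 181/234.

181/234


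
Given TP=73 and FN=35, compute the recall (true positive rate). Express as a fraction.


Recall = TP / (TP + FN) = 73 / 108 = 73/108.

73/108


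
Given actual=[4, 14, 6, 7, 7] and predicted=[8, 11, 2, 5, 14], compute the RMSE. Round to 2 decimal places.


MSE = 18.8000. RMSE = sqrt(18.8000) = 4.34.

4.34


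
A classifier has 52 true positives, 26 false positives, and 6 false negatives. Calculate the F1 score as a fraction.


Precision = 52/78 = 2/3. Recall = 52/58 = 26/29. F1 = 2*P*R/(P+R) = 13/17.

13/17


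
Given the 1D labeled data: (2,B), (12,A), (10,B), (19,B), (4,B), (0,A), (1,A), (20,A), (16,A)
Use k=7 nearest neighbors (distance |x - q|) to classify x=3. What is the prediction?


Distances: |2-3|=1, |12-3|=9, |10-3|=7, |19-3|=16, |4-3|=1, |0-3|=3, |1-3|=2, |20-3|=17, |16-3|=13. 7 nearest: (2,B), (4,B), (1,A), (0,A), (10,B), (12,A), (16,A). Counts: {'B': 3, 'A': 4}. Majority class: A.

A


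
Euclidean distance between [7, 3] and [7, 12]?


d = sqrt(sum of squared differences). (7-7)^2=0, (3-12)^2=81. Sum = 81.

9


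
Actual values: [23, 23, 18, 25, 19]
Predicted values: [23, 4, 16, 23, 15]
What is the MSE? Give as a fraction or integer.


MSE = (1/5) * ((23-23)^2=0 + (23-4)^2=361 + (18-16)^2=4 + (25-23)^2=4 + (19-15)^2=16). Sum = 385. MSE = 77.

77


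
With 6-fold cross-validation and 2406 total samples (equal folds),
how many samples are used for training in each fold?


Each validation fold has 2406/6 = 401 samples. Training set = 2406 - 401 = 2005.

2005


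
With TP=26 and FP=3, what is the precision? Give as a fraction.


Precision = TP / (TP + FP) = 26 / 29 = 26/29.

26/29


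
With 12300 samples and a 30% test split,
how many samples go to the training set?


Test set = 12300 * 30% = 3690. Training set = 12300 - 3690 = 8610.

8610


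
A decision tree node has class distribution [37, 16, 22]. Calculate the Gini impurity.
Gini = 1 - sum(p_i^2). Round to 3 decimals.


Total = 75. Proportions: 37/75, 16/75, 22/75. sum(p_i^2) = 0.3749. Gini = 1 - 0.3749 = 0.6251, which rounds to 0.625.

0.625


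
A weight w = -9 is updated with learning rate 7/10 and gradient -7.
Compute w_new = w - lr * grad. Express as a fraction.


w_new = -9 - 7/10 * -7 = -9 - -49/10 = -41/10.

-41/10


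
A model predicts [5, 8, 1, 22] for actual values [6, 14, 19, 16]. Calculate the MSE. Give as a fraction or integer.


MSE = (1/4) * ((6-5)^2=1 + (14-8)^2=36 + (19-1)^2=324 + (16-22)^2=36). Sum = 397. MSE = 397/4.

397/4


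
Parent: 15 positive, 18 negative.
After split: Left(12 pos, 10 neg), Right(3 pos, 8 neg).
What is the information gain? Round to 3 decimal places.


H(parent) = 0.9940. H(left) = 0.9940, H(right) = 0.8454. Weighted = (22/33)*0.9940 + (11/33)*0.8454 = 0.9445. IG = 0.9940 - 0.9445 = 0.0495, which rounds to 0.050.

0.050


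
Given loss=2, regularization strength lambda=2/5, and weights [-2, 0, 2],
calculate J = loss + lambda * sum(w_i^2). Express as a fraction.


L2 sq norm = sum(w^2) = 8. J = 2 + 2/5 * 8 = 26/5.

26/5


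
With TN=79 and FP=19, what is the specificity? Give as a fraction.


Specificity = TN / (TN + FP) = 79 / 98 = 79/98.

79/98


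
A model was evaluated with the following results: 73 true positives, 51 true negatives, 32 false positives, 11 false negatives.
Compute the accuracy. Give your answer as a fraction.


Accuracy = (TP + TN) / (TP + TN + FP + FN) = (73 + 51) / 167 = 124/167.

124/167


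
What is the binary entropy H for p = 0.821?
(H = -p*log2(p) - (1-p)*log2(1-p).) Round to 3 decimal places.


H = -0.821*log2(0.821) - 0.179*log2(0.179) = 0.678.

0.678


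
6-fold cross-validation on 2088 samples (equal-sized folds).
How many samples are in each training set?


Each validation fold has 2088/6 = 348 samples. Training set = 2088 - 348 = 1740.

1740


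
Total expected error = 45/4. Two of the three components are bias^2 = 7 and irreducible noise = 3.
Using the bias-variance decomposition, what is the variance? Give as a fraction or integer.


Total error = bias^2 + variance + irreducible noise. So variance = 45/4 - 7 - 3 = 5/4.

5/4


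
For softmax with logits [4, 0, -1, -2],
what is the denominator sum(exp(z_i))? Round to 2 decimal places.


Denom = e^4=54.5982 + e^0=1.0000 + e^-1=0.3679 + e^-2=0.1353. Sum = 56.1014, which rounds to 56.10.

56.10


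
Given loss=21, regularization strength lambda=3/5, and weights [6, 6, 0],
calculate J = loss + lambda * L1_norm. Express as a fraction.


L1 norm = sum(|w|) = 12. J = 21 + 3/5 * 12 = 141/5.

141/5


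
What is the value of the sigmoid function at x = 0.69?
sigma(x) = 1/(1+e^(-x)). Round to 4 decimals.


sigma(0.69) = 1/(1+e^(-0.69)) = 1/(1+0.501576) = 1/1.501576 = 0.6660.

0.6660


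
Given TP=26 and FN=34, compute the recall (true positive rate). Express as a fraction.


Recall = TP / (TP + FN) = 26 / 60 = 13/30.

13/30


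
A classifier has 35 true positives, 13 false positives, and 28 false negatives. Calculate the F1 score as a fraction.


Precision = 35/48 = 35/48. Recall = 35/63 = 5/9. F1 = 2*P*R/(P+R) = 70/111.

70/111


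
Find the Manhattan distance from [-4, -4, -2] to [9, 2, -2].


d = sum of absolute differences: |-4-9|=13 + |-4-2|=6 + |-2--2|=0 = 19.

19


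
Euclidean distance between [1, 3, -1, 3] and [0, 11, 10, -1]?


d = sqrt(sum of squared differences). (1-0)^2=1, (3-11)^2=64, (-1-10)^2=121, (3--1)^2=16. Sum = 202.

sqrt(202)


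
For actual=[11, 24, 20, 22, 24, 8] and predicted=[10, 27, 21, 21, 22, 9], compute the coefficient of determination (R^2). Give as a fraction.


Mean(y) = 109/6. SS_res = 17. SS_tot = 1445/6. R^2 = 1 - 17/(1445/6) = 79/85.

79/85


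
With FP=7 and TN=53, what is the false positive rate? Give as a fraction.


FPR = FP / (FP + TN) = 7 / 60 = 7/60.

7/60


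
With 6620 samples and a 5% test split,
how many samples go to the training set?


Test set = 6620 * 5% = 331. Training set = 6620 - 331 = 6289.

6289


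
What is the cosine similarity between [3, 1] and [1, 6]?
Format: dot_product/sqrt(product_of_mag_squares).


dot = 9. |a|^2 = 10, |b|^2 = 37. cos = 9/sqrt(370).

9/sqrt(370)


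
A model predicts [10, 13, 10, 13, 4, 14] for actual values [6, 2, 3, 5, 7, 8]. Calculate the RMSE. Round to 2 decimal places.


MSE = 49.1667. RMSE = sqrt(49.1667) = 7.01.

7.01


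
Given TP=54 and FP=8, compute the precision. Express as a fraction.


Precision = TP / (TP + FP) = 54 / 62 = 27/31.

27/31


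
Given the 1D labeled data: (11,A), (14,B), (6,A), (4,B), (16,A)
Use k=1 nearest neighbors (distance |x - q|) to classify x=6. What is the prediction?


Distances: |11-6|=5, |14-6|=8, |6-6|=0, |4-6|=2, |16-6|=10. 1 nearest: (6,A). Counts: {'A': 1}. Majority class: A.

A


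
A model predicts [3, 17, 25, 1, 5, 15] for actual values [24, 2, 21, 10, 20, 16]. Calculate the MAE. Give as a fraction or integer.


MAE = (1/6) * (|24-3|=21 + |2-17|=15 + |21-25|=4 + |10-1|=9 + |20-5|=15 + |16-15|=1). Sum = 65. MAE = 65/6.

65/6


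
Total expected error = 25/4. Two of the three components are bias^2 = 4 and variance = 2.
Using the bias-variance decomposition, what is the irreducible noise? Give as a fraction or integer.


Total error = bias^2 + variance + irreducible noise. So irreducible noise = 25/4 - 4 - 2 = 1/4.

1/4


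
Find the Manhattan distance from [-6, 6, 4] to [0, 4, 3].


d = sum of absolute differences: |-6-0|=6 + |6-4|=2 + |4-3|=1 = 9.

9


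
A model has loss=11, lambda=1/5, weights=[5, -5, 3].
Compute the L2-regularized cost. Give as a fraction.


L2 sq norm = sum(w^2) = 59. J = 11 + 1/5 * 59 = 114/5.

114/5
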